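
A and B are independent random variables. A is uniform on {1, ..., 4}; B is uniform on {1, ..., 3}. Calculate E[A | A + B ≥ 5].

P(A + B ≥ 5) = 1/2.
Summing A·P(x,y) over outcomes with A + B ≥ 5 gives 5/3.
E[A | A + B ≥ 5] = (5/3) / (1/2) = 10/3.

10/3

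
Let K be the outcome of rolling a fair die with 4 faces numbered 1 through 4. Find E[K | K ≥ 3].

7/2

Given K ≥ 3, K is equally likely to be any of {3, 4}.
E[K | K ≥ 3] = (3 + 4) / 2 = 7/2.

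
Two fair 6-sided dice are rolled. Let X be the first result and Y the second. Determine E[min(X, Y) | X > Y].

P(X > Y) = 5/12.
Summing min(X,Y)·P(x,y) over outcomes with X > Y gives 35/36.
E[min(X, Y) | X > Y] = (35/36) / (5/12) = 7/3.

7/3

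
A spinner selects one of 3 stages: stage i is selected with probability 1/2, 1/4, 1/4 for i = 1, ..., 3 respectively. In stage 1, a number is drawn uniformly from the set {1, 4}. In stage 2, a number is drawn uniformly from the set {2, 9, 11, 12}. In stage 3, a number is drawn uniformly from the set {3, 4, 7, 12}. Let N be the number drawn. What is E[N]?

E[N | stage 1] = (1+4)/2 = 5/2.
E[N | stage 2] = (2+9+11+12)/4 = 17/2.
E[N | stage 3] = (3+4+7+12)/4 = 13/2.
E[N] = (1/2)·(5/2) + (1/4)·(17/2) + (1/4)·(13/2) = 5.

5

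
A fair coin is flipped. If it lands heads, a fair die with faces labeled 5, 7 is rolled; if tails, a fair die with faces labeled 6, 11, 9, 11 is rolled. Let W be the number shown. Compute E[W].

E[W | heads] = (5+7)/2 = 6.
E[W | tails] = (6+11+9+11)/4 = 37/4.
By the law of total expectation,
E[W] = (1/2)·(6) + (1/2)·(37/4) = 61/8.

61/8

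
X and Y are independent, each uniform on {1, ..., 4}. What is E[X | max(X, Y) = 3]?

Outcomes with max(X, Y) = 3: (1,3), (2,3), (3,1), (3,2), (3,3), each with probability 1/16.
E[X | max(X, Y) = 3] = (1 + 2 + 3 + 3 + 3) / 5 = 12/5.

12/5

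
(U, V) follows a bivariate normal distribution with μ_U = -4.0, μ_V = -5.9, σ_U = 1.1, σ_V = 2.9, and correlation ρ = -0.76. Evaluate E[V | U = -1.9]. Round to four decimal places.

The regression of V on U has slope ρ·σ_V/σ_U and passes through (μ_U, μ_V).
E[V | U=-1.9] = -5.9 + (-0.76)·(2.9/1.1)·(-1.9 − (-4.0)) = -5.9 + (-2.0036)·(2.1) = -10.1076.

-10.1076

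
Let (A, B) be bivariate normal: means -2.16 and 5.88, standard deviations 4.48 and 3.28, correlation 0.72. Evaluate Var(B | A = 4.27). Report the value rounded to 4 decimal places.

5.1812

For a bivariate normal, Var(B | A=x) = σ_B²(1 − ρ²).
Var(B | A=4.27) = (3.28)²·(1 − (0.72)²) = 10.7584·0.4816 = 5.1812.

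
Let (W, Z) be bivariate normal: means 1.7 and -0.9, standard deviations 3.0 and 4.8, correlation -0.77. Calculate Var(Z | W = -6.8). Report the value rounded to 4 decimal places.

For a bivariate normal, Var(Z | W=x) = σ_Z²(1 − ρ²).
Var(Z | W=-6.8) = (4.8)²·(1 − (-0.77)²) = 23.04·0.4071 = 9.3796.

9.3796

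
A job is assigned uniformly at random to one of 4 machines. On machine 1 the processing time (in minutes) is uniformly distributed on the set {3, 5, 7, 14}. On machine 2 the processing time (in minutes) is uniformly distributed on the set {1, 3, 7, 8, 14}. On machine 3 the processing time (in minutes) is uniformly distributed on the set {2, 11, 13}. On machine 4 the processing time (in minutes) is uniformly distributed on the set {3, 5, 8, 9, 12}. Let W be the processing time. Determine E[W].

E[W | machine 1] = (3+5+7+14)/4 = 29/4.
E[W | machine 2] = (1+3+7+8+14)/5 = 33/5.
E[W | machine 3] = (2+11+13)/3 = 26/3.
E[W | machine 4] = (3+5+8+9+12)/5 = 37/5.
E[W] = (1/4)·(29/4) + (1/4)·(33/5) + (1/4)·(26/3) + (1/4)·(37/5) = 359/48.

359/48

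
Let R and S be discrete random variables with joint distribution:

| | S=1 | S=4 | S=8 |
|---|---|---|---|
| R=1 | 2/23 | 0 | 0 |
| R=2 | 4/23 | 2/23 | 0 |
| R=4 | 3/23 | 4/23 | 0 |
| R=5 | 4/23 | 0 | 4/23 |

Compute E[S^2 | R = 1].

1

P(R = 1) = 2/23.
Σ S^2·P over the event = 1·(2/23) = 2/23.
E[S^2 | R = 1] = (2/23) / (2/23) = 1.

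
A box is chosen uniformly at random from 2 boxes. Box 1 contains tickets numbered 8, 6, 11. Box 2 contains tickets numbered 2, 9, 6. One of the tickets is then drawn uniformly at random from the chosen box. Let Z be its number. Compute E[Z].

E[Z | box 1] = (8+6+11)/3 = 25/3.
E[Z | box 2] = (2+9+6)/3 = 17/3.
E[Z] = (1/2)·(25/3) + (1/2)·(17/3) = 7.

7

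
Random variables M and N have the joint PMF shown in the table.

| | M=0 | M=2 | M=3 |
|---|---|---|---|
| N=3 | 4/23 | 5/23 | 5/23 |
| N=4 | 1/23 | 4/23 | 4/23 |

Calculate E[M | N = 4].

20/9

P(N = 4) = 9/23.
Summing M·P(M=x,N=y) over the conditioning event gives 20/23.
E[M | N = 4] = (20/23) / (9/23) = 20/9.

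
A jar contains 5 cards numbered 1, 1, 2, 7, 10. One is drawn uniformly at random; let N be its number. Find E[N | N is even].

P(N is even) = 2/5.
Σ over the event: 2·1/5 + 10·1/5 = 12/5.
E[N | N is even] = (12/5) / (2/5) = 6.

6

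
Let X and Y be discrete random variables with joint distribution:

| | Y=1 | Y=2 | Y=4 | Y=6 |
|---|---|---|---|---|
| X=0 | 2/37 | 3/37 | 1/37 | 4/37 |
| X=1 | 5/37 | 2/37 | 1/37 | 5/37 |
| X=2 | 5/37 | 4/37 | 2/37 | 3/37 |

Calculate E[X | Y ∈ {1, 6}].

P(Y ∈ {1, 6}) = 24/37.
Σ X·P over the event = 0·(2/37) + 0·(4/37) + 1·(5/37) + 1·(5/37) + 2·(5/37) + 2·(3/37) = 26/37.
E[X | Y ∈ {1, 6}] = (26/37) / (24/37) = 13/12.

13/12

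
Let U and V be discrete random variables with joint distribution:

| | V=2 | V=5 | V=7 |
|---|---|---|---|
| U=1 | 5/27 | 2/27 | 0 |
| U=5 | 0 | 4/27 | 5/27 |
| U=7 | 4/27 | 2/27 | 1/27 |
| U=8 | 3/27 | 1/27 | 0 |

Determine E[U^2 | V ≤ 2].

P(V ≤ 2) = 4/9.
Σ U^2·P over the event = 1·(5/27) + 49·(4/27) + 64·(3/27) = 131/9.
E[U^2 | V ≤ 2] = (131/9) / (4/9) = 131/4.

131/4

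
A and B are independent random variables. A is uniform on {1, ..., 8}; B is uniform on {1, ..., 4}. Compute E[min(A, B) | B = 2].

15/8

Outcomes with B = 2: (1,2), (2,2), (3,2), (4,2), (5,2), (6,2), (7,2), (8,2), each with probability 1/32.
E[min(A, B) | B = 2] = (1 + 2 + 2 + 2 + 2 + 2 + 2 + 2) / 8 = 15/8.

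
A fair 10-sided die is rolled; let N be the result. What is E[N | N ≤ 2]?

Given N ≤ 2, N is equally likely to be any of {1, 2}.
E[N | N ≤ 2] = (1 + 2) / 2 = 3/2.

3/2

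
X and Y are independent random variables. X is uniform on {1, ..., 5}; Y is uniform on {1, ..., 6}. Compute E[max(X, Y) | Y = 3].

Outcomes with Y = 3: (1,3), (2,3), (3,3), (4,3), (5,3), each with probability 1/30.
E[max(X, Y) | Y = 3] = (3 + 3 + 3 + 4 + 5) / 5 = 18/5.

18/5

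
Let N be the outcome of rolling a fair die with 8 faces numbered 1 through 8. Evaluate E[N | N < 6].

Given N < 6, N is equally likely to be any of {1, 2, 3, 4, 5}.
E[N | N < 6] = (1 + 2 + 3 + 4 + 5) / 5 = 3.

3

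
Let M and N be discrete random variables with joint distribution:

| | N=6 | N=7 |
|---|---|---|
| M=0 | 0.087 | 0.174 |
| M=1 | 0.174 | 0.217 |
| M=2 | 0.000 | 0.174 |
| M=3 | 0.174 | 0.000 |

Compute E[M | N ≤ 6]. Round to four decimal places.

1.6000

P(N ≤ 6) = 0.435.
Σ M·P over the event = 0·(0.087) + 1·(0.174) + 3·(0.174) = 0.696.
E[M | N ≤ 6] = (0.696) / (0.435) = 1.6000.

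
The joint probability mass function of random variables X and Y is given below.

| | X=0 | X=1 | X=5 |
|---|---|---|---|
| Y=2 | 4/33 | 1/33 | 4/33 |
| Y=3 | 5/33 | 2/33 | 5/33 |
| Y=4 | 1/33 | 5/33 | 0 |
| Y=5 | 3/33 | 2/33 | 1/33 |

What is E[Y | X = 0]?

42/13

P(X = 0) = 13/33.
Summing Y·P(X=x,Y=y) over the conditioning event gives 14/11.
E[Y | X = 0] = (14/11) / (13/33) = 42/13.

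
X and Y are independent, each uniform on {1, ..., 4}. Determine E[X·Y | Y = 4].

10

Outcomes with Y = 4: (1,4), (2,4), (3,4), (4,4), each with probability 1/16.
E[X·Y | Y = 4] = (4 + 8 + 12 + 16) / 4 = 10.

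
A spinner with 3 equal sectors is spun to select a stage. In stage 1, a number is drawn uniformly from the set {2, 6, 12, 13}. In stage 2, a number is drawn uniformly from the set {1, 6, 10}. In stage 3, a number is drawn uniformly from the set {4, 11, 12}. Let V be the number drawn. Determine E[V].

275/36

E[V | stage 1] = (2+6+12+13)/4 = 33/4.
E[V | stage 2] = (1+6+10)/3 = 17/3.
E[V | stage 3] = (4+11+12)/3 = 9.
By the law of total expectation,
E[V] = (1/3)·(33/4) + (1/3)·(17/3) + (1/3)·(9) = 275/36.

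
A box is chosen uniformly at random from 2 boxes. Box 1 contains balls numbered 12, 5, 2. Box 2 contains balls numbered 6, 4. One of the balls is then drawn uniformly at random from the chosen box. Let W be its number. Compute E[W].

E[W | box 1] = (12+5+2)/3 = 19/3.
E[W | box 2] = (6+4)/2 = 5.
E[W] = (1/2)·(19/3) + (1/2)·(5) = 17/3.

17/3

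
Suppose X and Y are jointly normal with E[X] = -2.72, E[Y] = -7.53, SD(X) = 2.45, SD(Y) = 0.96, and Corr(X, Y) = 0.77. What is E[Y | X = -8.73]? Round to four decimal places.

E[Y | X=x] = μ_Y + ρ(σ_Y/σ_X)(x − μ_X) for jointly normal variables.
E[Y | X=-8.73] = -7.53 + (0.77)·(0.96/2.45)·(-8.73 − (-2.72)) = -7.53 + (0.30171)·(-6.01) = -9.3433.

-9.3433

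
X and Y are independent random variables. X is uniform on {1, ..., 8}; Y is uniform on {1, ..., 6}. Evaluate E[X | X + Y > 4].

P(X + Y > 4) = 7/8.
Summing X·P(x,y) over outcomes with X + Y > 4 gives 103/24.
E[X | X + Y > 4] = (103/24) / (7/8) = 103/21.

103/21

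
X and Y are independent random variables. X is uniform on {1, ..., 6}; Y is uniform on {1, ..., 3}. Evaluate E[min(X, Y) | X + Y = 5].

Outcomes with X + Y = 5: (2,3), (3,2), (4,1), each with probability 1/18.
E[min(X, Y) | X + Y = 5] = (2 + 2 + 1) / 3 = 5/3.

5/3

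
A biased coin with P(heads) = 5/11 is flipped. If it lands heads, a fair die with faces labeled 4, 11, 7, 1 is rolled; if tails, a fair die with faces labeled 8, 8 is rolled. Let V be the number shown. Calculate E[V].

307/44

E[V | heads] = (4+11+7+1)/4 = 23/4.
E[V | tails] = (8+8)/2 = 8.
E[V] = (5/11)·(23/4) + (6/11)·(8) = 307/44.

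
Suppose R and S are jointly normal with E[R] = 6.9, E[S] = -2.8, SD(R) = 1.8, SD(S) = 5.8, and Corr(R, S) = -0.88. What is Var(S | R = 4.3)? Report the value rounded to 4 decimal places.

7.5892

For a bivariate normal, Var(S | R=x) = σ_S²(1 − ρ²).
Var(S | R=4.3) = (5.8)²·(1 − (-0.88)²) = 33.64·0.2256 = 7.5892.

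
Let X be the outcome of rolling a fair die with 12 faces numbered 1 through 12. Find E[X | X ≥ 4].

8

Given X ≥ 4, X is equally likely to be any of {4, 5, 6, 7, 8, 9, 10, 11, 12}.
E[X | X ≥ 4] = (4 + 5 + 6 + 7 + 8 + 9 + 10 + 11 + 12) / 9 = 8.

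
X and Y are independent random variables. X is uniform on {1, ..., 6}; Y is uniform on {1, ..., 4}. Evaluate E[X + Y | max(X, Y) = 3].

24/5

Outcomes with max(X, Y) = 3: (1,3), (2,3), (3,1), (3,2), (3,3), each with probability 1/24.
E[X + Y | max(X, Y) = 3] = (4 + 5 + 4 + 5 + 6) / 5 = 24/5.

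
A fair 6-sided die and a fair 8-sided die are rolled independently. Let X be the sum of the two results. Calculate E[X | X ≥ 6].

P(X ≥ 6) = 19/24.
E[X | X ≥ 6] = (43/6) / (19/24) = 172/19.

172/19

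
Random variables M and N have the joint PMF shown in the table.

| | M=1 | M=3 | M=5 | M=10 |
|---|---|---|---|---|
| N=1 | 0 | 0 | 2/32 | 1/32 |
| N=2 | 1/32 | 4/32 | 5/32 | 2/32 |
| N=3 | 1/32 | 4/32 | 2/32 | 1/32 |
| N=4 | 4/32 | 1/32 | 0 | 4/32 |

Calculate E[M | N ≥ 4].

P(N ≥ 4) = 9/32.
Σ M·P over the event = 1·(4/32) + 3·(1/32) + 10·(4/32) = 47/32.
E[M | N ≥ 4] = (47/32) / (9/32) = 47/9.

47/9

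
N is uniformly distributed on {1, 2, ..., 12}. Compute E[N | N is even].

Given N is even, N is equally likely to be any of {2, 4, 6, 8, 10, 12}.
E[N | N is even] = (2 + 4 + 6 + 8 + 10 + 12) / 6 = 7.

7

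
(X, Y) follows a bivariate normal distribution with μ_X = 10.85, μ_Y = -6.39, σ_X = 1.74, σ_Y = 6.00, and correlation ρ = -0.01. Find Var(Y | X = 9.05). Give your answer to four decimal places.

The conditional variance in a bivariate normal is σ_Y²(1 − ρ²), independent of x.
Var(Y | X=9.05) = (6.00)²·(1 − (-0.01)²) = 36·0.9999 = 35.9964.

35.9964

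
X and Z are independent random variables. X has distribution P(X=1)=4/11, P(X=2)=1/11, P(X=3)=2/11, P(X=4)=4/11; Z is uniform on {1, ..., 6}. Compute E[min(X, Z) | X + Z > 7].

P(X + Z > 7) = 17/66.
Summing min(X,Z)·P(x,y) over outcomes with X + Z > 7 gives 31/33.
E[min(X, Z) | X + Z > 7] = (31/33) / (17/66) = 62/17.

62/17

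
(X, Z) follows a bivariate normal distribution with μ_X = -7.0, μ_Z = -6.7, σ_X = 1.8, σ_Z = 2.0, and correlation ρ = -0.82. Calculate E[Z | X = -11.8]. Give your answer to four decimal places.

For a bivariate normal, E[Z | X=x] = μ_Z + ρ·(σ_Z/σ_X)·(x − μ_X).
E[Z | X=-11.8] = -6.7 + (-0.82)·(2.0/1.8)·(-11.8 − (-7.0)) = -6.7 + (-0.91111)·(-4.8) = -2.3267.

-2.3267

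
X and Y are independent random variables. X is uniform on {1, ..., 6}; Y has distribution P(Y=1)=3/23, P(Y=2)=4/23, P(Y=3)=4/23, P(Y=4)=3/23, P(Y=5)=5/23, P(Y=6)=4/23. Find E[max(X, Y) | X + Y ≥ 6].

533/103

P(X + Y ≥ 6) = 103/138.
Summing max(X,Y)·P(x,y) over outcomes with X + Y ≥ 6 gives 533/138.
E[max(X, Y) | X + Y ≥ 6] = (533/138) / (103/138) = 533/103.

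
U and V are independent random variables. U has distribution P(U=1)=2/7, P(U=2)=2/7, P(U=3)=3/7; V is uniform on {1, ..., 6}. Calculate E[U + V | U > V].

P(U > V) = 4/21.
Summing (U+V)·P(x,y) over outcomes with U > V gives 11/14.
E[U + V | U > V] = (11/14) / (4/21) = 33/8.

33/8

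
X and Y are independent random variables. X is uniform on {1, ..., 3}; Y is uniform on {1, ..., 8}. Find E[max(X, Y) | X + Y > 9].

23/3

P(X + Y > 9) = 1/8.
Summing max(X,Y)·P(x,y) over outcomes with X + Y > 9 gives 23/24.
E[max(X, Y) | X + Y > 9] = (23/24) / (1/8) = 23/3.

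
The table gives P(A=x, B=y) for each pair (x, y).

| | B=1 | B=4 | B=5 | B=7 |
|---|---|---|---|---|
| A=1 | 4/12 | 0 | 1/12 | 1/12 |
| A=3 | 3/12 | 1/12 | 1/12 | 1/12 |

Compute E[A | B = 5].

2

P(B = 5) = 1/6.
Σ A·P over the event = 1·(1/12) + 3·(1/12) = 1/3.
E[A | B = 5] = (1/3) / (1/6) = 2.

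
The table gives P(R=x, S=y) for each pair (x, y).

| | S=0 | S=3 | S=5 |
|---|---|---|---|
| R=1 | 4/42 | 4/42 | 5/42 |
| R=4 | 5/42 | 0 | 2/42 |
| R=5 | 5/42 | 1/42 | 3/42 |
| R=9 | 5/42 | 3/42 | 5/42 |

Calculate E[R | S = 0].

P(S = 0) = 19/42.
Summing R·P(R=x,S=y) over the conditioning event gives 47/21.
E[R | S = 0] = (47/21) / (19/42) = 94/19.

94/19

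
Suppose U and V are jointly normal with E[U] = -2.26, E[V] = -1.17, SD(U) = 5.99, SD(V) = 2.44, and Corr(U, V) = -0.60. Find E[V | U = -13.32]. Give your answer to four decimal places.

For a bivariate normal, E[V | U=x] = μ_V + ρ·(σ_V/σ_U)·(x − μ_U).
E[V | U=-13.32] = -1.17 + (-0.60)·(2.44/5.99)·(-13.32 − (-2.26)) = -1.17 + (-0.244407)·(-11.06) = 1.5331.

1.5331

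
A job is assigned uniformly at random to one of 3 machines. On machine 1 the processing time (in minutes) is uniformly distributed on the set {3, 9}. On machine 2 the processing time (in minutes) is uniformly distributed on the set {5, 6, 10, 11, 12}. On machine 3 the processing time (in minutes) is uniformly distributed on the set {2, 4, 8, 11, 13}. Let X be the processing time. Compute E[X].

112/15

E[X | machine 1] = (3+9)/2 = 6.
E[X | machine 2] = (5+6+10+11+12)/5 = 44/5.
E[X | machine 3] = (2+4+8+11+13)/5 = 38/5.
E[X] = (1/3)·(6) + (1/3)·(44/5) + (1/3)·(38/5) = 112/15.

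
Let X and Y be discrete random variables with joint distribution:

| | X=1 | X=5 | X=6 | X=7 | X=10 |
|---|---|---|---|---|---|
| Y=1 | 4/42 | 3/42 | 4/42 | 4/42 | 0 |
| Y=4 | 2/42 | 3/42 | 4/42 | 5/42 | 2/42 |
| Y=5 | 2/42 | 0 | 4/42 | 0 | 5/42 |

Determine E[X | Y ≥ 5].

76/11

P(Y ≥ 5) = 11/42.
Σ X·P over the event = 1·(2/42) + 6·(4/42) + 10·(5/42) = 38/21.
E[X | Y ≥ 5] = (38/21) / (11/42) = 76/11.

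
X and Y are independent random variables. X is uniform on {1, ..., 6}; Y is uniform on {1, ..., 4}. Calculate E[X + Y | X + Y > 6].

Outcomes with X + Y > 6: (3,4), (4,3), (4,4), (5,2), (5,3), (5,4), (6,1), (6,2), (6,3), (6,4), each with probability 1/24.
E[X + Y | X + Y > 6] = (7 + 7 + 8 + 7 + 8 + 9 + 7 + 8 + 9 + 10) / 10 = 8.

8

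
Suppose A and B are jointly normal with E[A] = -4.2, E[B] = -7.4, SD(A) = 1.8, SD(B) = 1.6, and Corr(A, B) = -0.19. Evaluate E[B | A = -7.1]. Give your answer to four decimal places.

E[B | A=x] = μ_B + ρ(σ_B/σ_A)(x − μ_A) for jointly normal variables.
E[B | A=-7.1] = -7.4 + (-0.19)·(1.6/1.8)·(-7.1 − (-4.2)) = -7.4 + (-0.16889)·(-2.9) = -6.9102.

-6.9102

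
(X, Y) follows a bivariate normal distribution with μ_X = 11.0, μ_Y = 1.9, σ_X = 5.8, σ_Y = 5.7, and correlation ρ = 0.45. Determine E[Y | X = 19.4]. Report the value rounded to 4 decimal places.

5.6148

E[Y | X=x] = μ_Y + ρ(σ_Y/σ_X)(x − μ_X) for jointly normal variables.
E[Y | X=19.4] = 1.9 + (0.45)·(5.7/5.8)·(19.4 − (11.0)) = 1.9 + (0.44224)·(8.4) = 5.6148.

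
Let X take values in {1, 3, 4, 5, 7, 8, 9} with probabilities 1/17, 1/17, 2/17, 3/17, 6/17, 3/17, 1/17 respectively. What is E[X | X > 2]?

P(X > 2) = 16/17.
Σ over the event: 3·1/17 + 4·2/17 + 5·3/17 + 7·6/17 + 8·3/17 + 9·1/17 = 101/17.
E[X | X > 2] = (101/17) / (16/17) = 101/16.

101/16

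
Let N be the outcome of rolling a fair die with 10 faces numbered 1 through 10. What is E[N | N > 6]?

Given N > 6, N is equally likely to be any of {7, 8, 9, 10}.
E[N | N > 6] = (7 + 8 + 9 + 10) / 4 = 17/2.

17/2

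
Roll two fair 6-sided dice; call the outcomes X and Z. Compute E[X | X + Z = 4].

2

Outcomes with X + Z = 4: (1,3), (2,2), (3,1), each with probability 1/36.
E[X | X + Z = 4] = (1 + 2 + 3) / 3 = 2.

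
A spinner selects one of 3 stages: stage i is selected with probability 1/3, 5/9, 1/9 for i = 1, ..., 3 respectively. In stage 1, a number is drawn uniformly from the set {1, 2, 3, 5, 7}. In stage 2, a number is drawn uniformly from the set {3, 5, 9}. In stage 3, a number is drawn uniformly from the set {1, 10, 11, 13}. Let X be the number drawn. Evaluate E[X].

2873/540

E[X | stage 1] = (1+2+3+5+7)/5 = 18/5.
E[X | stage 2] = (3+5+9)/3 = 17/3.
E[X | stage 3] = (1+10+11+13)/4 = 35/4.
E[X] = (1/3)·(18/5) + (5/9)·(17/3) + (1/9)·(35/4) = 2873/540.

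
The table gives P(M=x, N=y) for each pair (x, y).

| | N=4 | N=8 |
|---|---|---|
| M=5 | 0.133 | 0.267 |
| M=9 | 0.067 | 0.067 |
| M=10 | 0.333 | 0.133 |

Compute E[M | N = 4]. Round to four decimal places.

8.6266

P(N = 4) = 0.533.
Summing M·P(M=x,N=y) over the conditioning event gives 4.598.
E[M | N = 4] = (4.598) / (0.533) = 8.6266.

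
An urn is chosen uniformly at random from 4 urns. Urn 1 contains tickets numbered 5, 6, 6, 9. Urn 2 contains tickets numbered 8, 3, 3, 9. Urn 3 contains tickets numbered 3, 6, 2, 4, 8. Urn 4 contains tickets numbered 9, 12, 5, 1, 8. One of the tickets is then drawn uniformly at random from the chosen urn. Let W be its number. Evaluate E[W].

477/80

E[W | urn 1] = (5+6+6+9)/4 = 13/2.
E[W | urn 2] = (8+3+3+9)/4 = 23/4.
E[W | urn 3] = (3+6+2+4+8)/5 = 23/5.
E[W | urn 4] = (9+12+5+1+8)/5 = 7.
By the law of total expectation,
E[W] = (1/4)·(13/2) + (1/4)·(23/4) + (1/4)·(23/5) + (1/4)·(7) = 477/80.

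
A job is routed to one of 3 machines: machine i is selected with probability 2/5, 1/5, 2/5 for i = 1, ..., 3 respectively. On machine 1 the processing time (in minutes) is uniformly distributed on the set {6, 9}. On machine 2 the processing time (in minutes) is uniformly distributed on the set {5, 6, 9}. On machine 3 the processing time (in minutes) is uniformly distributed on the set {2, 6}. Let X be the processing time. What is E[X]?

89/15

E[X | machine 1] = (6+9)/2 = 15/2.
E[X | machine 2] = (5+6+9)/3 = 20/3.
E[X | machine 3] = (2+6)/2 = 4.
E[X] = (2/5)·(15/2) + (1/5)·(20/3) + (2/5)·(4) = 89/15.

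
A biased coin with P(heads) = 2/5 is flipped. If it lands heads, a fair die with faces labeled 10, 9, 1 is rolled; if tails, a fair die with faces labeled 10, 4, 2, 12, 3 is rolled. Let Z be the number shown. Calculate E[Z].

479/75

E[Z | heads] = (10+9+1)/3 = 20/3.
E[Z | tails] = (10+4+2+12+3)/5 = 31/5.
By the law of total expectation,
E[Z] = (2/5)·(20/3) + (3/5)·(31/5) = 479/75.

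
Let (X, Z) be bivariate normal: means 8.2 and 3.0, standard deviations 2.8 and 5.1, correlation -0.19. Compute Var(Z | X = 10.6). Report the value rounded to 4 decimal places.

25.0710

For a bivariate normal, Var(Z | X=x) = σ_Z²(1 − ρ²).
Var(Z | X=10.6) = (5.1)²·(1 − (-0.19)²) = 26.01·0.9639 = 25.0710.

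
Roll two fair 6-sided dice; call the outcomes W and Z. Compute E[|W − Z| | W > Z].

P(W > Z) = 5/12.
Summing |W−Z|·P(x,y) over outcomes with W > Z gives 35/36.
E[|W − Z| | W > Z] = (35/36) / (5/12) = 7/3.

7/3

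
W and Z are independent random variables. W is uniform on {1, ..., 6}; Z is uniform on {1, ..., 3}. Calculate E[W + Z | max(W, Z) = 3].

Outcomes with max(W, Z) = 3: (1,3), (2,3), (3,1), (3,2), (3,3), each with probability 1/18.
E[W + Z | max(W, Z) = 3] = (4 + 5 + 4 + 5 + 6) / 5 = 24/5.

24/5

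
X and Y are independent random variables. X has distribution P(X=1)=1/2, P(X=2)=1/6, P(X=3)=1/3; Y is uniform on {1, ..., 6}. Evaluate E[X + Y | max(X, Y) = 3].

47/10

P(max(X, Y) = 3) = 5/18.
Summing (X+Y)·P(x,y) over outcomes with max(X, Y) = 3 gives 47/36.
E[X + Y | max(X, Y) = 3] = (47/36) / (5/18) = 47/10.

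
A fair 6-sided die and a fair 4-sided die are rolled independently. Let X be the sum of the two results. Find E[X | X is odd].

6

P(X is odd) = 1/2.
Σ over the event: 3·1/12 + 5·1/6 + 7·1/6 + 9·1/12 = 3.
E[X | X is odd] = (3) / (1/2) = 6.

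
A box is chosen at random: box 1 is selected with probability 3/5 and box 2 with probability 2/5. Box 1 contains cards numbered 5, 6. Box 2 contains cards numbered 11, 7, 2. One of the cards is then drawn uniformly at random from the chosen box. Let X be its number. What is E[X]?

E[X | box 1] = (5+6)/2 = 11/2.
E[X | box 2] = (11+7+2)/3 = 20/3.
By the law of total expectation,
E[X] = (3/5)·(11/2) + (2/5)·(20/3) = 179/30.

179/30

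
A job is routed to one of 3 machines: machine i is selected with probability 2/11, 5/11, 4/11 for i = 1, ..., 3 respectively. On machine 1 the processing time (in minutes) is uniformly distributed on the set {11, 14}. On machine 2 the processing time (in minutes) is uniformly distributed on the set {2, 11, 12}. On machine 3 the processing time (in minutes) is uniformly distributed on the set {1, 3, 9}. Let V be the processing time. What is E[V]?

E[V | machine 1] = (11+14)/2 = 25/2.
E[V | machine 2] = (2+11+12)/3 = 25/3.
E[V | machine 3] = (1+3+9)/3 = 13/3.
By the law of total expectation,
E[V] = (2/11)·(25/2) + (5/11)·(25/3) + (4/11)·(13/3) = 84/11.

84/11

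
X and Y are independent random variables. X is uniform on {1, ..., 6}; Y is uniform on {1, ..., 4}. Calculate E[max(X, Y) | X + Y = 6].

4

Outcomes with X + Y = 6: (2,4), (3,3), (4,2), (5,1), each with probability 1/24.
E[max(X, Y) | X + Y = 6] = (4 + 3 + 4 + 5) / 4 = 4.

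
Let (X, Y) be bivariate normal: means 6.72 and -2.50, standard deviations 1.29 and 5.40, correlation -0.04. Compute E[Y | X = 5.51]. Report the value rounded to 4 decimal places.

-2.2974

The regression of Y on X has slope ρ·σ_Y/σ_X and passes through (μ_X, μ_Y).
E[Y | X=5.51] = -2.50 + (-0.04)·(5.40/1.29)·(5.51 − (6.72)) = -2.50 + (-0.16744)·(-1.21) = -2.2974.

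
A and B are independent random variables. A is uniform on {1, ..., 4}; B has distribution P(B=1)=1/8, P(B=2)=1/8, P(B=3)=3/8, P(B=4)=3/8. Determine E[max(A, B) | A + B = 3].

2

P(A + B = 3) = 1/16.
Summing max(A,B)·P(x,y) over outcomes with A + B = 3 gives 1/8.
E[max(A, B) | A + B = 3] = (1/8) / (1/16) = 2.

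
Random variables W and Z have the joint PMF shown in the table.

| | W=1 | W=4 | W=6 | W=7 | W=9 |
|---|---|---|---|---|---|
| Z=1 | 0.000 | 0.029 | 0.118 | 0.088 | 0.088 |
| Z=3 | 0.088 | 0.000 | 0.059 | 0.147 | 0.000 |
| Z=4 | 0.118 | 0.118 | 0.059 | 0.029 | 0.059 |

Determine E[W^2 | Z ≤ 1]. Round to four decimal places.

P(Z ≤ 1) = 0.323.
Σ W^2·P over the event = 16·(0.029) + 36·(0.118) + 49·(0.088) + 81·(0.088) = 16.152.
E[W^2 | Z ≤ 1] = (16.152) / (0.323) = 50.0062.

50.0062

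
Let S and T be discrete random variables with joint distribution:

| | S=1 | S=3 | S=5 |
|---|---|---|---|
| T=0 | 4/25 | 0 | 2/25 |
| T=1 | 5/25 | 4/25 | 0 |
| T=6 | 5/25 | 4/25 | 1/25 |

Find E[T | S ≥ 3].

34/11

P(S ≥ 3) = 11/25.
Σ T·P over the event = 1·(4/25) + 6·(4/25) + 0·(2/25) + 6·(1/25) = 34/25.
E[T | S ≥ 3] = (34/25) / (11/25) = 34/11.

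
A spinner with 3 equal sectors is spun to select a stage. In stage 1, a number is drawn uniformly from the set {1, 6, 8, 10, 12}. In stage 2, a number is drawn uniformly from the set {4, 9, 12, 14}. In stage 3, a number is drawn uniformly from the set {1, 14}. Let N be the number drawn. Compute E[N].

E[N | stage 1] = (1+6+8+10+12)/5 = 37/5.
E[N | stage 2] = (4+9+12+14)/4 = 39/4.
E[N | stage 3] = (1+14)/2 = 15/2.
E[N] = (1/3)·(37/5) + (1/3)·(39/4) + (1/3)·(15/2) = 493/60.

493/60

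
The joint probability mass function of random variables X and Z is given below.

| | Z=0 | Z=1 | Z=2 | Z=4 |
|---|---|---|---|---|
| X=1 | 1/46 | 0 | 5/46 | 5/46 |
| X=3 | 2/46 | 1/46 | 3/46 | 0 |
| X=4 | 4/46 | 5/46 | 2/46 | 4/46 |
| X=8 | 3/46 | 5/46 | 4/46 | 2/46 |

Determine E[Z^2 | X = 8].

53/14

P(X = 8) = 7/23.
Σ Z^2·P over the event = 0·(3/46) + 1·(5/46) + 4·(4/46) + 16·(2/46) = 53/46.
E[Z^2 | X = 8] = (53/46) / (7/23) = 53/14.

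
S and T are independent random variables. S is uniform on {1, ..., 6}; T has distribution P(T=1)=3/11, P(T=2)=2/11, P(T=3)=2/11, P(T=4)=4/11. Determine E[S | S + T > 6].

P(S + T > 6) = 29/66.
Summing S·P(x,y) over outcomes with S + T > 6 gives 71/33.
E[S | S + T > 6] = (71/33) / (29/66) = 142/29.

142/29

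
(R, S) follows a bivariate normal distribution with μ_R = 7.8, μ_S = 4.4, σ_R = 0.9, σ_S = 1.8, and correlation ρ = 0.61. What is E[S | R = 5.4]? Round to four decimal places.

For a bivariate normal, E[S | R=x] = μ_S + ρ·(σ_S/σ_R)·(x − μ_R).
E[S | R=5.4] = 4.4 + (0.61)·(1.8/0.9)·(5.4 − (7.8)) = 4.4 + (1.22)·(-2.4) = 1.4720.

1.4720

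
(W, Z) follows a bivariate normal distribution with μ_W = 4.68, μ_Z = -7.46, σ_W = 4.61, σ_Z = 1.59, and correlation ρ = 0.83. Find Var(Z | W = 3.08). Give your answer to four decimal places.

The conditional variance in a bivariate normal is σ_Z²(1 − ρ²), independent of x.
Var(Z | W=3.08) = (1.59)²·(1 − (0.83)²) = 2.5281·0.3111 = 0.7865.

0.7865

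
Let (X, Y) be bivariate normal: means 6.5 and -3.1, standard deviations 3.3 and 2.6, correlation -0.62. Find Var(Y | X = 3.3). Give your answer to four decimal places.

For a bivariate normal, Var(Y | X=x) = σ_Y²(1 − ρ²).
Var(Y | X=3.3) = (2.6)²·(1 − (-0.62)²) = 6.76·0.6156 = 4.1615.

4.1615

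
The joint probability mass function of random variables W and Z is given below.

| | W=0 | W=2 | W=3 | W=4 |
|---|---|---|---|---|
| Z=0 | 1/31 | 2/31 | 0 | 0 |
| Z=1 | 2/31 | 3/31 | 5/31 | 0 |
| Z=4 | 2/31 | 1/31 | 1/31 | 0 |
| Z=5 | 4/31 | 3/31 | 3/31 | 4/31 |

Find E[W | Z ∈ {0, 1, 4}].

30/17

P(Z ∈ {0, 1, 4}) = 17/31.
Σ W·P over the event = 0·(1/31) + 0·(2/31) + 0·(2/31) + 2·(2/31) + 2·(3/31) + 2·(1/31) + 3·(5/31) + 3·(1/31) = 30/31.
E[W | Z ∈ {0, 1, 4}] = (30/31) / (17/31) = 30/17.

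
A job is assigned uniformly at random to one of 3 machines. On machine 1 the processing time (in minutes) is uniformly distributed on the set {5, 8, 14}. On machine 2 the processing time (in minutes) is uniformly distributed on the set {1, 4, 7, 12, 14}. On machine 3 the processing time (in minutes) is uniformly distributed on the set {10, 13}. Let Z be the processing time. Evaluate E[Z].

E[Z | machine 1] = (5+8+14)/3 = 9.
E[Z | machine 2] = (1+4+7+12+14)/5 = 38/5.
E[Z | machine 3] = (10+13)/2 = 23/2.
By the law of total expectation,
E[Z] = (1/3)·(9) + (1/3)·(38/5) + (1/3)·(23/2) = 281/30.

281/30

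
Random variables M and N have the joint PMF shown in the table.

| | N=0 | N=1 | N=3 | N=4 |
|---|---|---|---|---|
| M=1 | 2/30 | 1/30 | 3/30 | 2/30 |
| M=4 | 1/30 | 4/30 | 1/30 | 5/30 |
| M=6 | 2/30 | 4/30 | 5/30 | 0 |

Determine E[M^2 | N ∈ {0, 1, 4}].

127/7

P(N ∈ {0, 1, 4}) = 7/10.
Summing M^2·P(M=x,N=y) over the conditioning event gives 127/10.
E[M^2 | N ∈ {0, 1, 4}] = (127/10) / (7/10) = 127/7.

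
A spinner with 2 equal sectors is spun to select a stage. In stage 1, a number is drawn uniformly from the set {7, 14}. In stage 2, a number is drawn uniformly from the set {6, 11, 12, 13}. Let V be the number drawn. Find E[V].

21/2

E[V | stage 1] = (7+14)/2 = 21/2.
E[V | stage 2] = (6+11+12+13)/4 = 21/2.
E[V] = (1/2)·(21/2) + (1/2)·(21/2) = 21/2.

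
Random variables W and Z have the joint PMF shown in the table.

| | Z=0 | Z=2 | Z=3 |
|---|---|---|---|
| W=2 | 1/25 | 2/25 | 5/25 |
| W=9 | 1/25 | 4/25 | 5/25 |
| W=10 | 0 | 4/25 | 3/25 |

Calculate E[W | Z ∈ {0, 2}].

P(Z ∈ {0, 2}) = 12/25.
Σ W·P over the event = 2·(1/25) + 2·(2/25) + 9·(1/25) + 9·(4/25) + 10·(4/25) = 91/25.
E[W | Z ∈ {0, 2}] = (91/25) / (12/25) = 91/12.

91/12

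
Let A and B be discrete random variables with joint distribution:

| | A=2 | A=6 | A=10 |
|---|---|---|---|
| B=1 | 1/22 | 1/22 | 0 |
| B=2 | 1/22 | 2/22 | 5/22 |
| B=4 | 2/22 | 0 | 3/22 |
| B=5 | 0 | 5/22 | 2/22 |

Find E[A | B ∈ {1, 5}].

P(B ∈ {1, 5}) = 9/22.
Σ A·P over the event = 2·(1/22) + 6·(1/22) + 6·(5/22) + 10·(2/22) = 29/11.
E[A | B ∈ {1, 5}] = (29/11) / (9/22) = 58/9.

58/9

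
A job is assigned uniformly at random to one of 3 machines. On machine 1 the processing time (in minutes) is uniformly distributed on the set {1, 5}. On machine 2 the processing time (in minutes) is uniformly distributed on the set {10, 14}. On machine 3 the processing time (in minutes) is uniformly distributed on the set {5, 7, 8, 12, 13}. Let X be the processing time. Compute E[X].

E[X | machine 1] = (1+5)/2 = 3.
E[X | machine 2] = (10+14)/2 = 12.
E[X | machine 3] = (5+7+8+12+13)/5 = 9.
By the law of total expectation,
E[X] = (1/3)·(3) + (1/3)·(12) + (1/3)·(9) = 8.

8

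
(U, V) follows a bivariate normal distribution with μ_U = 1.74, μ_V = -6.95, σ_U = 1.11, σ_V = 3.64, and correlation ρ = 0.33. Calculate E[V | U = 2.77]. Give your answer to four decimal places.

For a bivariate normal, E[V | U=x] = μ_V + ρ·(σ_V/σ_U)·(x − μ_U).
E[V | U=2.77] = -6.95 + (0.33)·(3.64/1.11)·(2.77 − (1.74)) = -6.95 + (1.08216)·(1.03) = -5.8354.

-5.8354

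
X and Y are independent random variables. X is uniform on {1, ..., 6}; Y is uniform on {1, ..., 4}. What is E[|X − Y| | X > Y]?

P(X > Y) = 7/12.
Summing |X−Y|·P(x,y) over outcomes with X > Y gives 17/12.
E[|X − Y| | X > Y] = (17/12) / (7/12) = 17/7.

17/7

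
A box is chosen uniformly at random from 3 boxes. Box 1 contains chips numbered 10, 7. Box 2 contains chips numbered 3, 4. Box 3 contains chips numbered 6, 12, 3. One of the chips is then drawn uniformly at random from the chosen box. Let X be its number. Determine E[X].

19/3

E[X | box 1] = (10+7)/2 = 17/2.
E[X | box 2] = (3+4)/2 = 7/2.
E[X | box 3] = (6+12+3)/3 = 7.
E[X] = (1/3)·(17/2) + (1/3)·(7/2) + (1/3)·(7) = 19/3.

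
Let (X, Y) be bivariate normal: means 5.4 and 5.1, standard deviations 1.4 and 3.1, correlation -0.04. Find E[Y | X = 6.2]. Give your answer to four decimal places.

5.0291

For a bivariate normal, E[Y | X=x] = μ_Y + ρ·(σ_Y/σ_X)·(x − μ_X).
E[Y | X=6.2] = 5.1 + (-0.04)·(3.1/1.4)·(6.2 − (5.4)) = 5.1 + (-0.088571)·(0.8) = 5.0291.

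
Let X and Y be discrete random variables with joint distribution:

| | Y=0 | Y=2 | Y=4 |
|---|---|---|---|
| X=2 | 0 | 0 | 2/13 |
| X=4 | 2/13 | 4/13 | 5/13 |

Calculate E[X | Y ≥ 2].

40/11

P(Y ≥ 2) = 11/13.
Σ X·P over the event = 2·(2/13) + 4·(4/13) + 4·(5/13) = 40/13.
E[X | Y ≥ 2] = (40/13) / (11/13) = 40/11.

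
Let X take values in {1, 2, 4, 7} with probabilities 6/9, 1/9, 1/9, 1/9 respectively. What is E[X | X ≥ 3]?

P(X ≥ 3) = 2/9.
Σ over the event: 4·1/9 + 7·1/9 = 11/9.
E[X | X ≥ 3] = (11/9) / (2/9) = 11/2.

11/2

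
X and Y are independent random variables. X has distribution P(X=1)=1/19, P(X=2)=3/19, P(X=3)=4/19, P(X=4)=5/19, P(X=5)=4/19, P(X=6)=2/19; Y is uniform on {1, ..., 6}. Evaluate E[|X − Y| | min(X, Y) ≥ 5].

1/2

P(min(X, Y) ≥ 5) = 2/19.
Summing |X−Y|·P(x,y) over outcomes with min(X, Y) ≥ 5 gives 1/19.
E[|X − Y| | min(X, Y) ≥ 5] = (1/19) / (2/19) = 1/2.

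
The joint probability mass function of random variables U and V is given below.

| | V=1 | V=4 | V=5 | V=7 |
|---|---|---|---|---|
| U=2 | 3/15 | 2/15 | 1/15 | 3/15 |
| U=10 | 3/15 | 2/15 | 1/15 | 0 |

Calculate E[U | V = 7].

P(V = 7) = 1/5.
Σ U·P over the event = 2·(3/15) = 2/5.
E[U | V = 7] = (2/5) / (1/5) = 2.

2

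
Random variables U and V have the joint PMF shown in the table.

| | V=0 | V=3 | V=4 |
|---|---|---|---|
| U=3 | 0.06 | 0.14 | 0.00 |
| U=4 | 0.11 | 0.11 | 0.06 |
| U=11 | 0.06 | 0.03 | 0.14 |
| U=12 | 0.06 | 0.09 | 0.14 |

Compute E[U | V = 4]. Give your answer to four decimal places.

10.1765

P(V = 4) = 0.34.
Σ U·P over the event = 4·(0.06) + 11·(0.14) + 12·(0.14) = 3.46.
E[U | V = 4] = (3.46) / (0.34) = 10.1765.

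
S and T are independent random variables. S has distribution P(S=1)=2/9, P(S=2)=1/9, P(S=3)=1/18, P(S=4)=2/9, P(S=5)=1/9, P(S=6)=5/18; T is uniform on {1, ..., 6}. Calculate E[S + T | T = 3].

121/18

P(T = 3) = 1/6.
Summing (S+T)·P(x,y) over outcomes with T = 3 gives 121/108.
E[S + T | T = 3] = (121/108) / (1/6) = 121/18.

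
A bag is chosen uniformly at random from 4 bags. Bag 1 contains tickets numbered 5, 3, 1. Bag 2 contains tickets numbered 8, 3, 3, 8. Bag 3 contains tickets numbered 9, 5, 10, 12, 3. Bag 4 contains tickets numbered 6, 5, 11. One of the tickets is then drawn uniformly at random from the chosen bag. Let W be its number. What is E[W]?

E[W | bag 1] = (5+3+1)/3 = 3.
E[W | bag 2] = (8+3+3+8)/4 = 11/2.
E[W | bag 3] = (9+5+10+12+3)/5 = 39/5.
E[W | bag 4] = (6+5+11)/3 = 22/3.
E[W] = (1/4)·(3) + (1/4)·(11/2) + (1/4)·(39/5) + (1/4)·(22/3) = 709/120.

709/120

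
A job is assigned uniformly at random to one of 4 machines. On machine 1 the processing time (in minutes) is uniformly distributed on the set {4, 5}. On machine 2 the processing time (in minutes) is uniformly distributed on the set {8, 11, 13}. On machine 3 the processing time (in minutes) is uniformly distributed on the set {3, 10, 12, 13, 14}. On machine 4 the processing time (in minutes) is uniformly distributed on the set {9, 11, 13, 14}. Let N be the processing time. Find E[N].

E[N | machine 1] = (4+5)/2 = 9/2.
E[N | machine 2] = (8+11+13)/3 = 32/3.
E[N | machine 3] = (3+10+12+13+14)/5 = 52/5.
E[N | machine 4] = (9+11+13+14)/4 = 47/4.
By the law of total expectation,
E[N] = (1/4)·(9/2) + (1/4)·(32/3) + (1/4)·(52/5) + (1/4)·(47/4) = 2239/240.

2239/240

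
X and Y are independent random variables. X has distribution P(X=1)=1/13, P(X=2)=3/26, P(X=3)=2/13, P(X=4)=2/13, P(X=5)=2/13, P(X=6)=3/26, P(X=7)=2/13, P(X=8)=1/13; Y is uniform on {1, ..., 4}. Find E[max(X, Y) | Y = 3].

125/26

P(Y = 3) = 1/4.
Summing max(X,Y)·P(x,y) over outcomes with Y = 3 gives 125/104.
E[max(X, Y) | Y = 3] = (125/104) / (1/4) = 125/26.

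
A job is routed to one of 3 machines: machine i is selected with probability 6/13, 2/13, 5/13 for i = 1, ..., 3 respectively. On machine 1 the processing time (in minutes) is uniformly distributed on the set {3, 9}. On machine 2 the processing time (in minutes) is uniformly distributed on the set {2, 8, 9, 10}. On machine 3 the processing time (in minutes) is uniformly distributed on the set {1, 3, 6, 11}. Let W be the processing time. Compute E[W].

E[W | machine 1] = (3+9)/2 = 6.
E[W | machine 2] = (2+8+9+10)/4 = 29/4.
E[W | machine 3] = (1+3+6+11)/4 = 21/4.
By the law of total expectation,
E[W] = (6/13)·(6) + (2/13)·(29/4) + (5/13)·(21/4) = 307/52.

307/52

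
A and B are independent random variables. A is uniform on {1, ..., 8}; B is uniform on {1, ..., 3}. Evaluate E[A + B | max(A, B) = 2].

Outcomes with max(A, B) = 2: (1,2), (2,1), (2,2), each with probability 1/24.
E[A + B | max(A, B) = 2] = (3 + 3 + 4) / 3 = 10/3.

10/3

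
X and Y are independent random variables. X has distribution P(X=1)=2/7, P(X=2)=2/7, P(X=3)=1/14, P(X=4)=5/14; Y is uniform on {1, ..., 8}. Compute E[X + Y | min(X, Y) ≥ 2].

P(min(X, Y) ≥ 2) = 5/8.
Summing (X+Y)·P(x,y) over outcomes with min(X, Y) ≥ 2 gives 81/16.
E[X + Y | min(X, Y) ≥ 2] = (81/16) / (5/8) = 81/10.

81/10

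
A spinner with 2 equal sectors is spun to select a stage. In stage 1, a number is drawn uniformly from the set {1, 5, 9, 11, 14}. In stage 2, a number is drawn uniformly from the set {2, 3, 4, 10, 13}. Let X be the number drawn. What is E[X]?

36/5

E[X | stage 1] = (1+5+9+11+14)/5 = 8.
E[X | stage 2] = (2+3+4+10+13)/5 = 32/5.
E[X] = (1/2)·(8) + (1/2)·(32/5) = 36/5.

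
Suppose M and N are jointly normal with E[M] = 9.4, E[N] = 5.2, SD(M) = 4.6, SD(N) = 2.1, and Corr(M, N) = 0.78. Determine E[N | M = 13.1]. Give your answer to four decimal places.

E[N | M=x] = μ_N + ρ(σ_N/σ_M)(x − μ_M) for jointly normal variables.
E[N | M=13.1] = 5.2 + (0.78)·(2.1/4.6)·(13.1 − (9.4)) = 5.2 + (0.35609)·(3.7) = 6.5175.

6.5175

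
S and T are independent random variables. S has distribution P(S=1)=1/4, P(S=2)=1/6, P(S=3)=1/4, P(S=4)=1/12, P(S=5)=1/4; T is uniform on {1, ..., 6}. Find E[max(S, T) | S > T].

94/23

P(S > T) = 23/72.
Summing max(S,T)·P(x,y) over outcomes with S > T gives 47/36.
E[max(S, T) | S > T] = (47/36) / (23/72) = 94/23.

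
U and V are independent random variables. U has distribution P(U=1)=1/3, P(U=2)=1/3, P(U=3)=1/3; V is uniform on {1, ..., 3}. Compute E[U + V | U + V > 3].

P(U + V > 3) = 2/3.
Summing (U+V)·P(x,y) over outcomes with U + V > 3 gives 28/9.
E[U + V | U + V > 3] = (28/9) / (2/3) = 14/3.

14/3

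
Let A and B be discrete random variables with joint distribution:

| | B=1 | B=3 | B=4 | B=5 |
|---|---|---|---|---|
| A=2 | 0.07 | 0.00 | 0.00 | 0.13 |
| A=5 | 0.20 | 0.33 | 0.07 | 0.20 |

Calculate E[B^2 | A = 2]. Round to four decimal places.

P(A = 2) = 0.20.
Σ B^2·P over the event = 1·(0.07) + 25·(0.13) = 3.32.
E[B^2 | A = 2] = (3.32) / (0.20) = 16.6000.

16.6000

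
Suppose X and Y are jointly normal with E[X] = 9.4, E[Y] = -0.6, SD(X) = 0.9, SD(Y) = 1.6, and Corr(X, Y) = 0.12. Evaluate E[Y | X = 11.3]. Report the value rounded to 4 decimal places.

-0.1947

The regression of Y on X has slope ρ·σ_Y/σ_X and passes through (μ_X, μ_Y).
E[Y | X=11.3] = -0.6 + (0.12)·(1.6/0.9)·(11.3 − (9.4)) = -0.6 + (0.21333)·(1.9) = -0.1947.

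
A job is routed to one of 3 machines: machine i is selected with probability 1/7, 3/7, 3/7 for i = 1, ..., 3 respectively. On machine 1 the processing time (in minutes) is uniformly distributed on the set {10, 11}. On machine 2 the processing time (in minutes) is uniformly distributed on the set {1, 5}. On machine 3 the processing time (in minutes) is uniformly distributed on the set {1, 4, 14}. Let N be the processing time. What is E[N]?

E[N | machine 1] = (10+11)/2 = 21/2.
E[N | machine 2] = (1+5)/2 = 3.
E[N | machine 3] = (1+4+14)/3 = 19/3.
E[N] = (1/7)·(21/2) + (3/7)·(3) + (3/7)·(19/3) = 11/2.

11/2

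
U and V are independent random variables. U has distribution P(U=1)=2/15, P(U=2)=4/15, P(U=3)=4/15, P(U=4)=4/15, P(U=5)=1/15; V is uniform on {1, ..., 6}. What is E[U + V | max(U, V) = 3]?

44/9

P(max(U, V) = 3) = 1/5.
Summing (U+V)·P(x,y) over outcomes with max(U, V) = 3 gives 44/45.
E[U + V | max(U, V) = 3] = (44/45) / (1/5) = 44/9.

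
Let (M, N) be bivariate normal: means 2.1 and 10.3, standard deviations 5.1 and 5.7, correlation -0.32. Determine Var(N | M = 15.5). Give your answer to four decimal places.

For a bivariate normal, Var(N | M=x) = σ_N²(1 − ρ²).
Var(N | M=15.5) = (5.7)²·(1 − (-0.32)²) = 32.49·0.8976 = 29.1630.

29.1630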